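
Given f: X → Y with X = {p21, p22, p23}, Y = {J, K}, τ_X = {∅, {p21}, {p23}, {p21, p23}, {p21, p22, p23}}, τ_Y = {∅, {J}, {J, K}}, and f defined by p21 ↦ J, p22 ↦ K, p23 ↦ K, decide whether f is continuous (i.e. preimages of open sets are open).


f IS continuous.

Compute f^{-1}(U) for each U ∈ τ_Y:
  U = ∅: f^{-1}(U) = ∅ ∈ τ_X ✓.
  U = {J}: f^{-1}(U) = {p21} ∈ τ_X ✓.
  U = {J, K}: f^{-1}(U) = {p21, p22, p23} ∈ τ_X ✓.
Every preimage lies in τ_X, so f IS continuous.


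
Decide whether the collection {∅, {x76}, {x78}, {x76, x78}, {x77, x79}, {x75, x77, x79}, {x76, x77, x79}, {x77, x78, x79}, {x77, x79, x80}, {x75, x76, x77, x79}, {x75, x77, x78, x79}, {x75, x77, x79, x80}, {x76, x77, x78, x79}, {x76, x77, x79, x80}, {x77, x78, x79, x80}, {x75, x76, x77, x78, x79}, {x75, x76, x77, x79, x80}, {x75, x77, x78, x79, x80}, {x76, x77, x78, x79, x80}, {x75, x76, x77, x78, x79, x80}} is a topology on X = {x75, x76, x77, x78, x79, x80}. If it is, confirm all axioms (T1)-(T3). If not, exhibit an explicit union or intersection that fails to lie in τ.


τ IS a topology on X.

Axiom (T1): ∅ ∈ τ? Yes; X ∈ τ? Yes.
Axiom (T2/T3): check pairwise unions and intersections of members of τ.
All pairwise intersections and unions checked — each lies in τ. Therefore τ satisfies (T1), (T2), (T3): it IS a topology on X.


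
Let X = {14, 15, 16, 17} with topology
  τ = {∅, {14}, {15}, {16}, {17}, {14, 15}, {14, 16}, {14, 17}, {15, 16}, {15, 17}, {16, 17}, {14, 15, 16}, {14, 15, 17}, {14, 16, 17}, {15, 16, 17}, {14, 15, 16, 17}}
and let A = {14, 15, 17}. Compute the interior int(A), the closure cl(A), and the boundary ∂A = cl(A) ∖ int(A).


int(A) = {14, 15, 17}, cl(A) = {14, 15, 17}, ∂A = ∅.

Closed sets in (X, τ) are complements of opens:
  closed(X, τ) = {∅, {14}, {15}, {16}, {17}, {14, 15}, {14, 16}, {14, 17}, {15, 16}, {15, 17}, {16, 17}, {14, 15, 16}, {14, 15, 17}, {14, 16, 17}, {15, 16, 17}, {14, 15, 16, 17}}.
int(A) = ⋃ {U ∈ τ : U ⊆ A}. Opens contained in A: ∅, {14}, {15}, {17}, {14, 15}, {14, 17}, {15, 17}, {14, 15, 17}.
Taking the union of these: int(A) = {14, 15, 17}.
cl(A) = ⋂ {C closed : A ⊆ C}. Closed sets containing A: {14, 15, 17}, {14, 15, 16, 17}.
Intersecting these: cl(A) = {14, 15, 17}.
∂A = cl(A) ∖ int(A) = {14, 15, 17} ∖ {14, 15, 17} = ∅.


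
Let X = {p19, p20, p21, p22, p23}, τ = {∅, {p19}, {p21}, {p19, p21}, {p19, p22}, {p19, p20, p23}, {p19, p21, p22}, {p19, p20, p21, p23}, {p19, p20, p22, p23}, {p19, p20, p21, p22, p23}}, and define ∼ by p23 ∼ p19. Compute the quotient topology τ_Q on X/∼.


X/∼ = {[p19=p23], [p20], [p21], [p22]}; |τ_Q| = 6.

Equivalence classes: [p19=p23], [p20], [p21], [p22].
Quotient map π: X → X/∼ sends p19 ↦ [p19=p23], p20 ↦ [p20], p21 ↦ [p21], p22 ↦ [p22], p23 ↦ [p19=p23].
For each subset V ⊆ X/∼, compute π^{-1}(V) ⊆ X and check whether π^{-1}(V) ∈ τ. V is open in τ_Q iff π^{-1}(V) ∈ τ.
  V = {}: π^{-1}(V) = ∅ ∈ τ ✓.
  V = {[p19=p23]}: π^{-1}(V) = {p19, p23} ∉ τ ✗.
  V = {[p20]}: π^{-1}(V) = {p20} ∉ τ ✗.
  V = {[p19=p23], [p20]}: π^{-1}(V) = {p19, p20, p23} ∈ τ ✓.
  V = {[p21]}: π^{-1}(V) = {p21} ∈ τ ✓.
  V = {[p19=p23], [p21]}: π^{-1}(V) = {p19, p21, p23} ∉ τ ✗.
  V = {[p20], [p21]}: π^{-1}(V) = {p20, p21} ∉ τ ✗.
  V = {[p19=p23], [p20], [p21]}: π^{-1}(V) = {p19, p20, p21, p23} ∈ τ ✓.
  V = {[p22]}: π^{-1}(V) = {p22} ∉ τ ✗.
  V = {[p19=p23], [p22]}: π^{-1}(V) = {p19, p22, p23} ∉ τ ✗.
  V = {[p20], [p22]}: π^{-1}(V) = {p20, p22} ∉ τ ✗.
  V = {[p19=p23], [p20], [p22]}: π^{-1}(V) = {p19, p20, p22, p23} ∈ τ ✓.
  V = {[p21], [p22]}: π^{-1}(V) = {p21, p22} ∉ τ ✗.
  V = {[p19=p23], [p21], [p22]}: π^{-1}(V) = {p19, p21, p22, p23} ∉ τ ✗.
  V = {[p20], [p21], [p22]}: π^{-1}(V) = {p20, p21, p22} ∉ τ ✗.
  V = {[p19=p23], [p20], [p21], [p22]}: π^{-1}(V) = {p19, p20, p21, p22, p23} ∈ τ ✓.
Open sets in the quotient: τ_Q = {{}, {[p19=p23], [p20]}, {[p21]}, {[p19=p23], [p20], [p21]}, {[p19=p23], [p20], [p22]}, {[p19=p23], [p20], [p21], [p22]}} (6 elements).


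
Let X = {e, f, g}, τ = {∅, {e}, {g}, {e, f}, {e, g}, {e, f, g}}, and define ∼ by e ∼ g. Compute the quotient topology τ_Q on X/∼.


X/∼ = {[e=g], [f]}; |τ_Q| = 3.

Equivalence classes: [e=g], [f].
Quotient map π: X → X/∼ sends e ↦ [e=g], f ↦ [f], g ↦ [e=g].
For each subset V ⊆ X/∼, compute π^{-1}(V) ⊆ X and check whether π^{-1}(V) ∈ τ. V is open in τ_Q iff π^{-1}(V) ∈ τ.
  V = {}: π^{-1}(V) = ∅ ∈ τ ✓.
  V = {[e=g]}: π^{-1}(V) = {e, g} ∈ τ ✓.
  V = {[f]}: π^{-1}(V) = {f} ∉ τ ✗.
  V = {[e=g], [f]}: π^{-1}(V) = {e, f, g} ∈ τ ✓.
Open sets in the quotient: τ_Q = {{}, {[e=g]}, {[e=g], [f]}} (3 elements).


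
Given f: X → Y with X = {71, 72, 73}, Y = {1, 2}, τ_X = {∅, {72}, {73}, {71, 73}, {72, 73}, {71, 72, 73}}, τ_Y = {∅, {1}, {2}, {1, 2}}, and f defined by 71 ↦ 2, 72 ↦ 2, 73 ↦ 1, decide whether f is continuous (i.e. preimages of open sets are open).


f is NOT continuous.

Compute f^{-1}(U) for each U ∈ τ_Y:
  U = ∅: f^{-1}(U) = ∅ ∈ τ_X ✓.
  U = {1}: f^{-1}(U) = {73} ∈ τ_X ✓.
  U = {2}: f^{-1}(U) = {71, 72} ∉ τ_X ✗.
  U = {1, 2}: f^{-1}(U) = {71, 72, 73} ∈ τ_X ✓.
Found U = {2} with f^{-1}(U) = {71, 72} not in τ_X. Therefore f is NOT continuous.


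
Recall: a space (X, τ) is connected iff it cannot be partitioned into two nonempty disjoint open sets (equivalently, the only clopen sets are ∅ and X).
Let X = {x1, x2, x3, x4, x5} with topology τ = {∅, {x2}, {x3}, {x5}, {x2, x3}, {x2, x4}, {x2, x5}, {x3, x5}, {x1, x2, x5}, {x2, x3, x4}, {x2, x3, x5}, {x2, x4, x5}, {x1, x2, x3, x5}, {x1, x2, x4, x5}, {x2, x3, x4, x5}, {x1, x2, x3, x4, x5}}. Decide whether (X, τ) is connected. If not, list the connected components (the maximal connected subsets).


(X, τ) is disconnected; components = [{x3}, {x1, x2, x4, x5}].

Find clopen sets (U ∈ τ with X ∖ U ∈ τ):
  U = ∅, X ∖ U = {x1, x2, x3, x4, x5} — both open, so U is clopen.
  U = {x3}, X ∖ U = {x1, x2, x4, x5} — both open, so U is clopen.
  U = {x1, x2, x4, x5}, X ∖ U = {x3} — both open, so U is clopen.
  U = {x1, x2, x3, x4, x5}, X ∖ U = ∅ — both open, so U is clopen.
Nontrivial clopen(s) exist: e.g. {x1, x2, x4, x5}. So (X, τ) is disconnected.
Compute connected components by grouping points that agree on all clopens:
  component: {x3}
  component: {x1, x2, x4, x5}


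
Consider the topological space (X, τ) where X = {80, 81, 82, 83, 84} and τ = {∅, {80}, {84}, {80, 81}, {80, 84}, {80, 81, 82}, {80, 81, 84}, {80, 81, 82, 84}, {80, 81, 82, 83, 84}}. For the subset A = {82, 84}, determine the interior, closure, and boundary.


int(A) = {84}, cl(A) = {82, 83, 84}, ∂A = {82, 83}.

Closed sets in (X, τ) are complements of opens:
  closed(X, τ) = {∅, {83}, {82, 83}, {83, 84}, {81, 82, 83}, {82, 83, 84}, {80, 81, 82, 83}, {81, 82, 83, 84}, {80, 81, 82, 83, 84}}.
int(A) = ⋃ {U ∈ τ : U ⊆ A}. Opens contained in A: ∅, {84}.
Taking the union of these: int(A) = {84}.
cl(A) = ⋂ {C closed : A ⊆ C}. Closed sets containing A: {82, 83, 84}, {81, 82, 83, 84}, {80, 81, 82, 83, 84}.
Intersecting these: cl(A) = {82, 83, 84}.
∂A = cl(A) ∖ int(A) = {82, 83, 84} ∖ {84} = {82, 83}.


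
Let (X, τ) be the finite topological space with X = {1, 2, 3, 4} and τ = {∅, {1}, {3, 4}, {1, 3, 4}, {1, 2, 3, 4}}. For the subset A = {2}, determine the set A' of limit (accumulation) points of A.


A' = ∅

For each x ∈ X, list the open sets U ∈ τ with x ∈ U, then check whether U ∩ (A ∖ {x}) ≠ ∅ for every such U.
  x = 1: open {1} ∋ x has {1} ∩ (A ∖ {1}) = ∅, so x is NOT a limit point.
  x = 2: open {1, 2, 3, 4} ∋ x has {1, 2, 3, 4} ∩ (A ∖ {2}) = ∅, so x is NOT a limit point.
  x = 3: open {3, 4} ∋ x has {3, 4} ∩ (A ∖ {3}) = ∅, so x is NOT a limit point.
  x = 4: open {3, 4} ∋ x has {3, 4} ∩ (A ∖ {4}) = ∅, so x is NOT a limit point.
Collecting: A' = ∅.


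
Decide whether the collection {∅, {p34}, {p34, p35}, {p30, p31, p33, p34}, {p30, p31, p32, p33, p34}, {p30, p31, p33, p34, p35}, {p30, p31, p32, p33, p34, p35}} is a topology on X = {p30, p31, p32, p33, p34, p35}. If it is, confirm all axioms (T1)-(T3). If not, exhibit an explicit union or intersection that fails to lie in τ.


τ IS a topology on X.

Axiom (T1): ∅ ∈ τ? Yes; X ∈ τ? Yes.
Axiom (T2/T3): check pairwise unions and intersections of members of τ.
All pairwise intersections and unions checked — each lies in τ. Therefore τ satisfies (T1), (T2), (T3): it IS a topology on X.


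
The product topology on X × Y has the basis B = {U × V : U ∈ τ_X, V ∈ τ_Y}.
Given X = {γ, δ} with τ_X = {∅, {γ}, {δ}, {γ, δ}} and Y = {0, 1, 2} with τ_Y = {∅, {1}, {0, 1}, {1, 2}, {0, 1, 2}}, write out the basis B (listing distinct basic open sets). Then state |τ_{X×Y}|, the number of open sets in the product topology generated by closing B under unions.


Basis B = {∅ × ∅, {γ} × {1}, {δ} × {1}, {γ} × {0, 1}, {γ} × {1, 2}, {γ, δ} × {1}, {δ} × {0, 1}, {δ} × {1, 2}, {γ} × {0, 1, 2}, {δ} × {0, 1, 2}, {γ, δ} × {0, 1}, {γ, δ} × {1, 2}, {γ, δ} × {0, 1, 2}}; |τ_{X×Y}| = 25.

Enumerate products U × V with U ∈ τ_X, V ∈ τ_Y (deduplicated):
  ∅ × ∅ = {} (∅)
  {γ} × {1} = {(γ,1)}
  {δ} × {1} = {(δ,1)}
  {γ} × {0, 1} = {(γ,0), (γ,1)}
  {γ} × {1, 2} = {(γ,1), (γ,2)}
  {γ, δ} × {1} = {(γ,1), (δ,1)}
  {δ} × {0, 1} = {(δ,0), (δ,1)}
  {δ} × {1, 2} = {(δ,1), (δ,2)}
  {γ} × {0, 1, 2} = {(γ,0), (γ,1), (γ,2)}
  {δ} × {0, 1, 2} = {(δ,0), (δ,1), (δ,2)}
  {γ, δ} × {0, 1} = {(γ,0), (γ,1), (δ,0), (δ,1)}
  {γ, δ} × {1, 2} = {(γ,1), (γ,2), (δ,1), (δ,2)}
  {γ, δ} × {0, 1, 2} = {(γ,0), (γ,1), (γ,2), (δ,0), (δ,1), (δ,2)}
These 13 distinct sets form the basis B.
Close under arbitrary unions to get τ_{X×Y}; counting gives |τ_{X×Y}| = 25.


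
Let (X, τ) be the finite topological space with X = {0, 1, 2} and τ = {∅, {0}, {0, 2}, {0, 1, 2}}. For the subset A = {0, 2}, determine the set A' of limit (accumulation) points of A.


A' = {1, 2}

For each x ∈ X, list the open sets U ∈ τ with x ∈ U, then check whether U ∩ (A ∖ {x}) ≠ ∅ for every such U.
  x = 0: open {0} ∋ x has {0} ∩ (A ∖ {0}) = ∅, so x is NOT a limit point.
  x = 1: opens ∋ x are {0, 1, 2}; each meets A ∖ {1}, so x IS a limit point.
  x = 2: opens ∋ x are {0, 2}, {0, 1, 2}; each meets A ∖ {2}, so x IS a limit point.
Collecting: A' = {1, 2}.


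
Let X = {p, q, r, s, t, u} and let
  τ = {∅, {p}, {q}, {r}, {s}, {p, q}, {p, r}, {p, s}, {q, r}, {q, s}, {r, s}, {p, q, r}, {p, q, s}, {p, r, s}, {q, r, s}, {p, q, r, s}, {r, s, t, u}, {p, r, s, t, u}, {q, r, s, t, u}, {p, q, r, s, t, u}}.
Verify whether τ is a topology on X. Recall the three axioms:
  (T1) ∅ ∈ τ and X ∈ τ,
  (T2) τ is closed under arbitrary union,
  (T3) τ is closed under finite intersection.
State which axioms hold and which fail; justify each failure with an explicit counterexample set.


τ IS a topology on X.

Axiom (T1): ∅ ∈ τ? Yes; X ∈ τ? Yes.
Axiom (T2/T3): check pairwise unions and intersections of members of τ.
All pairwise intersections and unions checked — each lies in τ. Therefore τ satisfies (T1), (T2), (T3): it IS a topology on X.


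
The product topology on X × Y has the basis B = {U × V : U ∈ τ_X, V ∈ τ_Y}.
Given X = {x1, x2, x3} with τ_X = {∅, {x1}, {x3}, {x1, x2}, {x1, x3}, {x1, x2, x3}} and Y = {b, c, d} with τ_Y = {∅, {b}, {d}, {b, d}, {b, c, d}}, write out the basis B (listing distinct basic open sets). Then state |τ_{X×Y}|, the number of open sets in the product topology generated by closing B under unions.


Basis B = {∅ × ∅, {x1} × {b}, {x1} × {d}, {x3} × {b}, {x3} × {d}, {x1} × {b, d}, {x1, x2} × {b}, {x1, x3} × {b}, {x1, x2} × {d}, {x1, x3} × {d}, {x3} × {b, d}, {x1} × {b, c, d}, {x1, x2, x3} × {b}, {x1, x2, x3} × {d}, {x3} × {b, c, d}, {x1, x2} × {b, d}, {x1, x3} × {b, d}, {x1, x2} × {b, c, d}, {x1, x3} × {b, c, d}, {x1, x2, x3} × {b, d}, {x1, x2, x3} × {b, c, d}}; |τ_{X×Y}| = 70.

Enumerate products U × V with U ∈ τ_X, V ∈ τ_Y (deduplicated):
  ∅ × ∅ = {} (∅)
  {x1} × {b} = {(x1,b)}
  {x1} × {d} = {(x1,d)}
  {x3} × {b} = {(x3,b)}
  {x3} × {d} = {(x3,d)}
  {x1} × {b, d} = {(x1,b), (x1,d)}
  {x1, x2} × {b} = {(x1,b), (x2,b)}
  {x1, x3} × {b} = {(x1,b), (x3,b)}
  {x1, x2} × {d} = {(x1,d), (x2,d)}
  {x1, x3} × {d} = {(x1,d), (x3,d)}
  {x3} × {b, d} = {(x3,b), (x3,d)}
  {x1} × {b, c, d} = {(x1,b), (x1,c), (x1,d)}
  {x1, x2, x3} × {b} = {(x1,b), (x2,b), (x3,b)}
  {x1, x2, x3} × {d} = {(x1,d), (x2,d), (x3,d)}
  {x3} × {b, c, d} = {(x3,b), (x3,c), (x3,d)}
  {x1, x2} × {b, d} = {(x1,b), (x1,d), (x2,b), (x2,d)}
  {x1, x3} × {b, d} = {(x1,b), (x1,d), (x3,b), (x3,d)}
  {x1, x2} × {b, c, d} = {(x1,b), (x1,c), (x1,d), (x2,b), (x2,c), (x2,d)}
  {x1, x3} × {b, c, d} = {(x1,b), (x1,c), (x1,d), (x3,b), (x3,c), (x3,d)}
  {x1, x2, x3} × {b, d} = {(x1,b), (x1,d), (x2,b), (x2,d), (x3,b), (x3,d)}
  {x1, x2, x3} × {b, c, d} = {(x1,b), (x1,c), (x1,d), (x2,b), (x2,c), (x2,d), (x3,b), (x3,c), (x3,d)}
These 21 distinct sets form the basis B.
Close under arbitrary unions to get τ_{X×Y}; counting gives |τ_{X×Y}| = 70.


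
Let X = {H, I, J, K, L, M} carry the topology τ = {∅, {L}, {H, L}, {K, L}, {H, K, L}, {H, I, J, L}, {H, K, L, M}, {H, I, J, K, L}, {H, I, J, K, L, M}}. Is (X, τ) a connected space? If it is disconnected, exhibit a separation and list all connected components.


(X, τ) is connected.

Find clopen sets (U ∈ τ with X ∖ U ∈ τ):
  U = ∅, X ∖ U = {H, I, J, K, L, M} — both open, so U is clopen.
  U = {H, I, J, K, L, M}, X ∖ U = ∅ — both open, so U is clopen.
Only trivial clopens (∅ and X) exist, so (X, τ) is connected.
Compute connected components by grouping points that agree on all clopens:
  component: {H, I, J, K, L, M}


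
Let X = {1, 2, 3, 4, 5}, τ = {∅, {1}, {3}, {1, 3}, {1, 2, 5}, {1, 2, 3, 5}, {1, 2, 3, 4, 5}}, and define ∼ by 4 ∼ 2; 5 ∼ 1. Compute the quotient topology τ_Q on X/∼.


X/∼ = {[1=5], [2=4], [3]}; |τ_Q| = 3.

Equivalence classes: [1=5], [2=4], [3].
Quotient map π: X → X/∼ sends 1 ↦ [1=5], 2 ↦ [2=4], 3 ↦ [3], 4 ↦ [2=4], 5 ↦ [1=5].
For each subset V ⊆ X/∼, compute π^{-1}(V) ⊆ X and check whether π^{-1}(V) ∈ τ. V is open in τ_Q iff π^{-1}(V) ∈ τ.
  V = {}: π^{-1}(V) = ∅ ∈ τ ✓.
  V = {[1=5]}: π^{-1}(V) = {1, 5} ∉ τ ✗.
  V = {[2=4]}: π^{-1}(V) = {2, 4} ∉ τ ✗.
  V = {[1=5], [2=4]}: π^{-1}(V) = {1, 2, 4, 5} ∉ τ ✗.
  V = {[3]}: π^{-1}(V) = {3} ∈ τ ✓.
  V = {[1=5], [3]}: π^{-1}(V) = {1, 3, 5} ∉ τ ✗.
  V = {[2=4], [3]}: π^{-1}(V) = {2, 3, 4} ∉ τ ✗.
  V = {[1=5], [2=4], [3]}: π^{-1}(V) = {1, 2, 3, 4, 5} ∈ τ ✓.
Open sets in the quotient: τ_Q = {{}, {[3]}, {[1=5], [2=4], [3]}} (3 elements).


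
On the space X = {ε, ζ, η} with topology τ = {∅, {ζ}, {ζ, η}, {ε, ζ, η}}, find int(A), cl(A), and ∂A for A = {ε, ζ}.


int(A) = {ζ}, cl(A) = {ε, ζ, η}, ∂A = {ε, η}.

Closed sets in (X, τ) are complements of opens:
  closed(X, τ) = {∅, {ε}, {ε, η}, {ε, ζ, η}}.
int(A) = ⋃ {U ∈ τ : U ⊆ A}. Opens contained in A: ∅, {ζ}.
Taking the union of these: int(A) = {ζ}.
cl(A) = ⋂ {C closed : A ⊆ C}. Closed sets containing A: {ε, ζ, η}.
Intersecting these: cl(A) = {ε, ζ, η}.
∂A = cl(A) ∖ int(A) = {ε, ζ, η} ∖ {ζ} = {ε, η}.


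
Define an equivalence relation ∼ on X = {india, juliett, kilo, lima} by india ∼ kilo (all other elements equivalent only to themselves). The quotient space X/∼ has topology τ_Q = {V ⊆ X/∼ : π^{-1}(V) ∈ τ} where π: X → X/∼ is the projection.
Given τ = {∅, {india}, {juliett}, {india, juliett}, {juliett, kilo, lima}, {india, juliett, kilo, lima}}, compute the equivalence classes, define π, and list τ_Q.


X/∼ = {[india=kilo], [juliett], [lima]}; |τ_Q| = 3.

Equivalence classes: [india=kilo], [juliett], [lima].
Quotient map π: X → X/∼ sends india ↦ [india=kilo], juliett ↦ [juliett], kilo ↦ [india=kilo], lima ↦ [lima].
For each subset V ⊆ X/∼, compute π^{-1}(V) ⊆ X and check whether π^{-1}(V) ∈ τ. V is open in τ_Q iff π^{-1}(V) ∈ τ.
  V = {}: π^{-1}(V) = ∅ ∈ τ ✓.
  V = {[india=kilo]}: π^{-1}(V) = {india, kilo} ∉ τ ✗.
  V = {[juliett]}: π^{-1}(V) = {juliett} ∈ τ ✓.
  V = {[india=kilo], [juliett]}: π^{-1}(V) = {india, juliett, kilo} ∉ τ ✗.
  V = {[lima]}: π^{-1}(V) = {lima} ∉ τ ✗.
  V = {[india=kilo], [lima]}: π^{-1}(V) = {india, kilo, lima} ∉ τ ✗.
  V = {[juliett], [lima]}: π^{-1}(V) = {juliett, lima} ∉ τ ✗.
  V = {[india=kilo], [juliett], [lima]}: π^{-1}(V) = {india, juliett, kilo, lima} ∈ τ ✓.
Open sets in the quotient: τ_Q = {{}, {[juliett]}, {[india=kilo], [juliett], [lima]}} (3 elements).


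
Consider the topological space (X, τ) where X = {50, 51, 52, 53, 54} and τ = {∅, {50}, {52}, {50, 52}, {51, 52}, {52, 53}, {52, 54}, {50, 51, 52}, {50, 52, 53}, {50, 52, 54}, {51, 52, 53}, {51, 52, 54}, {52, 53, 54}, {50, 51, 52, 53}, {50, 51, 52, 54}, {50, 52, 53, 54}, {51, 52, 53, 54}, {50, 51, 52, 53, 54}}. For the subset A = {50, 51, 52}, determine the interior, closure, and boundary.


int(A) = {50, 51, 52}, cl(A) = {50, 51, 52, 53, 54}, ∂A = {53, 54}.

Closed sets in (X, τ) are complements of opens:
  closed(X, τ) = {∅, {50}, {51}, {53}, {54}, {50, 51}, {50, 53}, {50, 54}, {51, 53}, {51, 54}, {53, 54}, {50, 51, 53}, {50, 51, 54}, {50, 53, 54}, {51, 53, 54}, {50, 51, 53, 54}, {51, 52, 53, 54}, {50, 51, 52, 53, 54}}.
int(A) = ⋃ {U ∈ τ : U ⊆ A}. Opens contained in A: ∅, {50}, {52}, {50, 52}, {51, 52}, {50, 51, 52}.
Taking the union of these: int(A) = {50, 51, 52}.
cl(A) = ⋂ {C closed : A ⊆ C}. Closed sets containing A: {50, 51, 52, 53, 54}.
Intersecting these: cl(A) = {50, 51, 52, 53, 54}.
∂A = cl(A) ∖ int(A) = {50, 51, 52, 53, 54} ∖ {50, 51, 52} = {53, 54}.


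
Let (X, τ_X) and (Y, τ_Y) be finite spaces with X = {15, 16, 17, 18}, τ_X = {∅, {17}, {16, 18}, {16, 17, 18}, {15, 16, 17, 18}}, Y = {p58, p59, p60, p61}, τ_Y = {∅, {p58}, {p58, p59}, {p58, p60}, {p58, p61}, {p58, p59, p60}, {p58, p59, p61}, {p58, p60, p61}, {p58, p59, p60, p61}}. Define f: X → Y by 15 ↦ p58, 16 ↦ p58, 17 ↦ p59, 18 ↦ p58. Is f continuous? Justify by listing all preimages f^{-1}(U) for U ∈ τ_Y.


f is NOT continuous.

Compute f^{-1}(U) for each U ∈ τ_Y:
  U = ∅: f^{-1}(U) = ∅ ∈ τ_X ✓.
  U = {p58}: f^{-1}(U) = {15, 16, 18} ∉ τ_X ✗.
  U = {p58, p59}: f^{-1}(U) = {15, 16, 17, 18} ∈ τ_X ✓.
  U = {p58, p60}: f^{-1}(U) = {15, 16, 18} ∉ τ_X ✗.
  U = {p58, p61}: f^{-1}(U) = {15, 16, 18} ∉ τ_X ✗.
  U = {p58, p59, p60}: f^{-1}(U) = {15, 16, 17, 18} ∈ τ_X ✓.
  U = {p58, p59, p61}: f^{-1}(U) = {15, 16, 17, 18} ∈ τ_X ✓.
  U = {p58, p60, p61}: f^{-1}(U) = {15, 16, 18} ∉ τ_X ✗.
  U = {p58, p59, p60, p61}: f^{-1}(U) = {15, 16, 17, 18} ∈ τ_X ✓.
Found U = {p58} with f^{-1}(U) = {15, 16, 18} not in τ_X. Therefore f is NOT continuous.


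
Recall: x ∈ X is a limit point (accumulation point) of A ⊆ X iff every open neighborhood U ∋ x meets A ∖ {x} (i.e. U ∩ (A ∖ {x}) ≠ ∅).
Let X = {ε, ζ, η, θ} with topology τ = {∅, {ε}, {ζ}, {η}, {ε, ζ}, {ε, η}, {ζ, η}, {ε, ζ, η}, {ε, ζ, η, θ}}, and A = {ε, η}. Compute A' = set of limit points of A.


A' = {θ}

For each x ∈ X, list the open sets U ∈ τ with x ∈ U, then check whether U ∩ (A ∖ {x}) ≠ ∅ for every such U.
  x = ε: open {ε} ∋ x has {ε} ∩ (A ∖ {ε}) = ∅, so x is NOT a limit point.
  x = ζ: open {ζ} ∋ x has {ζ} ∩ (A ∖ {ζ}) = ∅, so x is NOT a limit point.
  x = η: open {η} ∋ x has {η} ∩ (A ∖ {η}) = ∅, so x is NOT a limit point.
  x = θ: opens ∋ x are {ε, ζ, η, θ}; each meets A ∖ {θ}, so x IS a limit point.
Collecting: A' = {θ}.


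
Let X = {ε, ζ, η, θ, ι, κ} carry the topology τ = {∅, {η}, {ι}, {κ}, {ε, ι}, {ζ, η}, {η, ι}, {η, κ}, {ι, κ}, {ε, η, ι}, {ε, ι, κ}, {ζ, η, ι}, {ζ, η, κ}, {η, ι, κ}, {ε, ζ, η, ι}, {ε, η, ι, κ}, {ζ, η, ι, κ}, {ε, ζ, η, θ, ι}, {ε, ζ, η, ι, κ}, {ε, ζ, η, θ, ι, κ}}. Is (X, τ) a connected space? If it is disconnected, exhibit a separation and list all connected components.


(X, τ) is disconnected; components = [{κ}, {ε, ζ, η, θ, ι}].

Find clopen sets (U ∈ τ with X ∖ U ∈ τ):
  U = ∅, X ∖ U = {ε, ζ, η, θ, ι, κ} — both open, so U is clopen.
  U = {κ}, X ∖ U = {ε, ζ, η, θ, ι} — both open, so U is clopen.
  U = {ε, ζ, η, θ, ι}, X ∖ U = {κ} — both open, so U is clopen.
  U = {ε, ζ, η, θ, ι, κ}, X ∖ U = ∅ — both open, so U is clopen.
Nontrivial clopen(s) exist: e.g. {κ}. So (X, τ) is disconnected.
Compute connected components by grouping points that agree on all clopens:
  component: {κ}
  component: {ε, ζ, η, θ, ι}


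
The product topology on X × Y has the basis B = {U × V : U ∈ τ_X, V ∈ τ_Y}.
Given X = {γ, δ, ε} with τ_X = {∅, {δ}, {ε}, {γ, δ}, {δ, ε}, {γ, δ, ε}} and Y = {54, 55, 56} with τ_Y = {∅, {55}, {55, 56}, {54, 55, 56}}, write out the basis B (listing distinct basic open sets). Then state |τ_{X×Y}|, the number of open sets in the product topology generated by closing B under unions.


Basis B = {∅ × ∅, {δ} × {55}, {ε} × {55}, {γ, δ} × {55}, {δ} × {55, 56}, {δ, ε} × {55}, {ε} × {55, 56}, {γ, δ, ε} × {55}, {δ} × {54, 55, 56}, {ε} × {54, 55, 56}, {γ, δ} × {55, 56}, {δ, ε} × {55, 56}, {γ, δ} × {54, 55, 56}, {γ, δ, ε} × {55, 56}, {δ, ε} × {54, 55, 56}, {γ, δ, ε} × {54, 55, 56}}; |τ_{X×Y}| = 40.

Enumerate products U × V with U ∈ τ_X, V ∈ τ_Y (deduplicated):
  ∅ × ∅ = {} (∅)
  {δ} × {55} = {(δ,55)}
  {ε} × {55} = {(ε,55)}
  {γ, δ} × {55} = {(γ,55), (δ,55)}
  {δ} × {55, 56} = {(δ,55), (δ,56)}
  {δ, ε} × {55} = {(δ,55), (ε,55)}
  {ε} × {55, 56} = {(ε,55), (ε,56)}
  {γ, δ, ε} × {55} = {(γ,55), (δ,55), (ε,55)}
  {δ} × {54, 55, 56} = {(δ,54), (δ,55), (δ,56)}
  {ε} × {54, 55, 56} = {(ε,54), (ε,55), (ε,56)}
  {γ, δ} × {55, 56} = {(γ,55), (γ,56), (δ,55), (δ,56)}
  {δ, ε} × {55, 56} = {(δ,55), (δ,56), (ε,55), (ε,56)}
  {γ, δ} × {54, 55, 56} = {(γ,54), (γ,55), (γ,56), (δ,54), (δ,55), (δ,56)}
  {γ, δ, ε} × {55, 56} = {(γ,55), (γ,56), (δ,55), (δ,56), (ε,55), (ε,56)}
  {δ, ε} × {54, 55, 56} = {(δ,54), (δ,55), (δ,56), (ε,54), (ε,55), (ε,56)}
  {γ, δ, ε} × {54, 55, 56} = {(γ,54), (γ,55), (γ,56), (δ,54), (δ,55), (δ,56), (ε,54), (ε,55), (ε,56)}
These 16 distinct sets form the basis B.
Close under arbitrary unions to get τ_{X×Y}; counting gives |τ_{X×Y}| = 40.


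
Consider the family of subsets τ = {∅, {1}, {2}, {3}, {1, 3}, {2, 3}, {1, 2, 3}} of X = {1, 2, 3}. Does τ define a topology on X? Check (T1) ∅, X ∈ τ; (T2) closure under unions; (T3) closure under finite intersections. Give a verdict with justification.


τ is NOT a topology on X.

Axiom (T1): ∅ ∈ τ? Yes; X ∈ τ? Yes.
Axiom (T2/T3): check pairwise unions and intersections of members of τ.
Counterexample for (T2): {1} ∪ {2} = {1, 2} ∉ τ. Therefore τ is NOT a topology.


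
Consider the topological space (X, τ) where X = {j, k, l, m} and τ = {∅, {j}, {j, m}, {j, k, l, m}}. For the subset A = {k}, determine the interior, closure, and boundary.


int(A) = ∅, cl(A) = {k, l}, ∂A = {k, l}.

Closed sets in (X, τ) are complements of opens:
  closed(X, τ) = {∅, {k, l}, {k, l, m}, {j, k, l, m}}.
int(A) = ⋃ {U ∈ τ : U ⊆ A}. Opens contained in A: ∅.
Taking the union of these: int(A) = ∅.
cl(A) = ⋂ {C closed : A ⊆ C}. Closed sets containing A: {k, l}, {k, l, m}, {j, k, l, m}.
Intersecting these: cl(A) = {k, l}.
∂A = cl(A) ∖ int(A) = {k, l} ∖ ∅ = {k, l}.


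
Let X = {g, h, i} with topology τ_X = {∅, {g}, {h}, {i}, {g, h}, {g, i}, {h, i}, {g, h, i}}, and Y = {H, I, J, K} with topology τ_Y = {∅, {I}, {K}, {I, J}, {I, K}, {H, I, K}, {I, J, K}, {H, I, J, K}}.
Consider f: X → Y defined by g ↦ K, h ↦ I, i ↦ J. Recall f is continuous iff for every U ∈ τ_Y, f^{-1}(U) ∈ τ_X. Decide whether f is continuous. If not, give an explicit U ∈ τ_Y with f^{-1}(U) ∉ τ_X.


f IS continuous.

Compute f^{-1}(U) for each U ∈ τ_Y:
  U = ∅: f^{-1}(U) = ∅ ∈ τ_X ✓.
  U = {I}: f^{-1}(U) = {h} ∈ τ_X ✓.
  U = {K}: f^{-1}(U) = {g} ∈ τ_X ✓.
  U = {I, J}: f^{-1}(U) = {h, i} ∈ τ_X ✓.
  U = {I, K}: f^{-1}(U) = {g, h} ∈ τ_X ✓.
  U = {H, I, K}: f^{-1}(U) = {g, h} ∈ τ_X ✓.
  U = {I, J, K}: f^{-1}(U) = {g, h, i} ∈ τ_X ✓.
  U = {H, I, J, K}: f^{-1}(U) = {g, h, i} ∈ τ_X ✓.
Every preimage lies in τ_X, so f IS continuous.


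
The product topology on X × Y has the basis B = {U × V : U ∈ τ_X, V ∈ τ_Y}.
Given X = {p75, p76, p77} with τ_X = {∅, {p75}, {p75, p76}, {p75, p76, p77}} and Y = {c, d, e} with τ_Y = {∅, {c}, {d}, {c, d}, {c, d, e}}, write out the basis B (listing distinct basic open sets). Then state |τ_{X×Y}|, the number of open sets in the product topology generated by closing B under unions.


Basis B = {∅ × ∅, {p75} × {c}, {p75} × {d}, {p75} × {c, d}, {p75, p76} × {c}, {p75, p76} × {d}, {p75} × {c, d, e}, {p75, p76, p77} × {c}, {p75, p76, p77} × {d}, {p75, p76} × {c, d}, {p75, p76} × {c, d, e}, {p75, p76, p77} × {c, d}, {p75, p76, p77} × {c, d, e}}; |τ_{X×Y}| = 30.

Enumerate products U × V with U ∈ τ_X, V ∈ τ_Y (deduplicated):
  ∅ × ∅ = {} (∅)
  {p75} × {c} = {(p75,c)}
  {p75} × {d} = {(p75,d)}
  {p75} × {c, d} = {(p75,c), (p75,d)}
  {p75, p76} × {c} = {(p75,c), (p76,c)}
  {p75, p76} × {d} = {(p75,d), (p76,d)}
  {p75} × {c, d, e} = {(p75,c), (p75,d), (p75,e)}
  {p75, p76, p77} × {c} = {(p75,c), (p76,c), (p77,c)}
  {p75, p76, p77} × {d} = {(p75,d), (p76,d), (p77,d)}
  {p75, p76} × {c, d} = {(p75,c), (p75,d), (p76,c), (p76,d)}
  {p75, p76} × {c, d, e} = {(p75,c), (p75,d), (p75,e), (p76,c), (p76,d), (p76,e)}
  {p75, p76, p77} × {c, d} = {(p75,c), (p75,d), (p76,c), (p76,d), (p77,c), (p77,d)}
  {p75, p76, p77} × {c, d, e} = {(p75,c), (p75,d), (p75,e), (p76,c), (p76,d), (p76,e), (p77,c), (p77,d), (p77,e)}
These 13 distinct sets form the basis B.
Close under arbitrary unions to get τ_{X×Y}; counting gives |τ_{X×Y}| = 30.


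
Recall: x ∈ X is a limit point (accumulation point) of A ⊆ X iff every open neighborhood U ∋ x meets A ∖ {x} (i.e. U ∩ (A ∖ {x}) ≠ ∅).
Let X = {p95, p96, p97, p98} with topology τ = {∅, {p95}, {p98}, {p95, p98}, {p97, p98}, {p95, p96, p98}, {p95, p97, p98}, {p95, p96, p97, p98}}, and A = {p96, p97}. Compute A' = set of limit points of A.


A' = ∅

For each x ∈ X, list the open sets U ∈ τ with x ∈ U, then check whether U ∩ (A ∖ {x}) ≠ ∅ for every such U.
  x = p95: open {p95} ∋ x has {p95} ∩ (A ∖ {p95}) = ∅, so x is NOT a limit point.
  x = p96: open {p95, p96, p98} ∋ x has {p95, p96, p98} ∩ (A ∖ {p96}) = ∅, so x is NOT a limit point.
  x = p97: open {p97, p98} ∋ x has {p97, p98} ∩ (A ∖ {p97}) = ∅, so x is NOT a limit point.
  x = p98: open {p98} ∋ x has {p98} ∩ (A ∖ {p98}) = ∅, so x is NOT a limit point.
Collecting: A' = ∅.


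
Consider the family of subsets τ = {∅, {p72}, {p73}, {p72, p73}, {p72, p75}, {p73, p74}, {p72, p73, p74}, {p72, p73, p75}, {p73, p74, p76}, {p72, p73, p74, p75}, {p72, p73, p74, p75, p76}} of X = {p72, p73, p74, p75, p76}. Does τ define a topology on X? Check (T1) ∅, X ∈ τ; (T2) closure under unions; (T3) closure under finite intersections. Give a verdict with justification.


τ is NOT a topology on X.

Axiom (T1): ∅ ∈ τ? Yes; X ∈ τ? Yes.
Axiom (T2/T3): check pairwise unions and intersections of members of τ.
Counterexample for (T2): {p72} ∪ {p73, p74, p76} = {p72, p73, p74, p76} ∉ τ. Therefore τ is NOT a topology.


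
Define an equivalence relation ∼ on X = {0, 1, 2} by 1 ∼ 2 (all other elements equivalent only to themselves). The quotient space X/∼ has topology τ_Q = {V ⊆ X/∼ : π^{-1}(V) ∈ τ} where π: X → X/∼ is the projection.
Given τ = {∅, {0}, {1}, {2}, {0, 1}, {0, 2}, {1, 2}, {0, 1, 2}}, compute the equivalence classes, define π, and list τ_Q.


X/∼ = {[0], [1=2]}; |τ_Q| = 4.

Equivalence classes: [0], [1=2].
Quotient map π: X → X/∼ sends 0 ↦ [0], 1 ↦ [1=2], 2 ↦ [1=2].
For each subset V ⊆ X/∼, compute π^{-1}(V) ⊆ X and check whether π^{-1}(V) ∈ τ. V is open in τ_Q iff π^{-1}(V) ∈ τ.
  V = {}: π^{-1}(V) = ∅ ∈ τ ✓.
  V = {[0]}: π^{-1}(V) = {0} ∈ τ ✓.
  V = {[1=2]}: π^{-1}(V) = {1, 2} ∈ τ ✓.
  V = {[0], [1=2]}: π^{-1}(V) = {0, 1, 2} ∈ τ ✓.
Open sets in the quotient: τ_Q = {{}, {[0]}, {[1=2]}, {[0], [1=2]}} (4 elements).


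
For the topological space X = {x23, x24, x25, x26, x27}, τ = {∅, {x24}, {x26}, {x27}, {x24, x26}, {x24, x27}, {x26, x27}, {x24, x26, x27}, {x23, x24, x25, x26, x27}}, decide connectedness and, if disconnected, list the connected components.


(X, τ) is connected.

Find clopen sets (U ∈ τ with X ∖ U ∈ τ):
  U = ∅, X ∖ U = {x23, x24, x25, x26, x27} — both open, so U is clopen.
  U = {x23, x24, x25, x26, x27}, X ∖ U = ∅ — both open, so U is clopen.
Only trivial clopens (∅ and X) exist, so (X, τ) is connected.
Compute connected components by grouping points that agree on all clopens:
  component: {x23, x24, x25, x26, x27}


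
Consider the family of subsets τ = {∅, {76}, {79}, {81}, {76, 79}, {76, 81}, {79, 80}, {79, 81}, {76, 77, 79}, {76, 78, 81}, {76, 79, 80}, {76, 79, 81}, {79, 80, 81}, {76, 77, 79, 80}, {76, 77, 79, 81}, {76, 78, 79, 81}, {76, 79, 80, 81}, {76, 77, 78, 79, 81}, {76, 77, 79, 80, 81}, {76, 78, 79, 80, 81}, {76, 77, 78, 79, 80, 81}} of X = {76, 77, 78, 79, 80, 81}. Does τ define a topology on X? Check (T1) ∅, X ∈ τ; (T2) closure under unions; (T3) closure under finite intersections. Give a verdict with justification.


τ IS a topology on X.

Axiom (T1): ∅ ∈ τ? Yes; X ∈ τ? Yes.
Axiom (T2/T3): check pairwise unions and intersections of members of τ.
All pairwise intersections and unions checked — each lies in τ. Therefore τ satisfies (T1), (T2), (T3): it IS a topology on X.


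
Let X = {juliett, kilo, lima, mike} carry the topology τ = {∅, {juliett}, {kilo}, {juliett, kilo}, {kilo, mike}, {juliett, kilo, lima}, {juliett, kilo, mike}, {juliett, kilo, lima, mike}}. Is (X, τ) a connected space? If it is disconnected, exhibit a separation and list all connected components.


(X, τ) is connected.

Find clopen sets (U ∈ τ with X ∖ U ∈ τ):
  U = ∅, X ∖ U = {juliett, kilo, lima, mike} — both open, so U is clopen.
  U = {juliett, kilo, lima, mike}, X ∖ U = ∅ — both open, so U is clopen.
Only trivial clopens (∅ and X) exist, so (X, τ) is connected.
Compute connected components by grouping points that agree on all clopens:
  component: {juliett, kilo, lima, mike}


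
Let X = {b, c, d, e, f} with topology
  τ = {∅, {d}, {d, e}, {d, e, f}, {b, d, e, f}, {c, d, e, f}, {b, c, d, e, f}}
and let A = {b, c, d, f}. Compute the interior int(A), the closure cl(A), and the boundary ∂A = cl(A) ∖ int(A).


int(A) = {d}, cl(A) = {b, c, d, e, f}, ∂A = {b, c, e, f}.

Closed sets in (X, τ) are complements of opens:
  closed(X, τ) = {∅, {b}, {c}, {b, c}, {b, c, f}, {b, c, e, f}, {b, c, d, e, f}}.
int(A) = ⋃ {U ∈ τ : U ⊆ A}. Opens contained in A: ∅, {d}.
Taking the union of these: int(A) = {d}.
cl(A) = ⋂ {C closed : A ⊆ C}. Closed sets containing A: {b, c, d, e, f}.
Intersecting these: cl(A) = {b, c, d, e, f}.
∂A = cl(A) ∖ int(A) = {b, c, d, e, f} ∖ {d} = {b, c, e, f}.


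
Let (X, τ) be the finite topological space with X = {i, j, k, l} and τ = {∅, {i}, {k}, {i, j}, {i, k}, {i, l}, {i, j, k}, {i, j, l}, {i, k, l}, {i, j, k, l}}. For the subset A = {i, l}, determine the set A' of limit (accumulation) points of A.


A' = {j, l}

For each x ∈ X, list the open sets U ∈ τ with x ∈ U, then check whether U ∩ (A ∖ {x}) ≠ ∅ for every such U.
  x = i: open {i} ∋ x has {i} ∩ (A ∖ {i}) = ∅, so x is NOT a limit point.
  x = j: opens ∋ x are {i, j}, {i, j, k}, {i, j, l}, {i, j, k, l}; each meets A ∖ {j}, so x IS a limit point.
  x = k: open {k} ∋ x has {k} ∩ (A ∖ {k}) = ∅, so x is NOT a limit point.
  x = l: opens ∋ x are {i, l}, {i, j, l}, {i, k, l}, {i, j, k, l}; each meets A ∖ {l}, so x IS a limit point.
Collecting: A' = {j, l}.


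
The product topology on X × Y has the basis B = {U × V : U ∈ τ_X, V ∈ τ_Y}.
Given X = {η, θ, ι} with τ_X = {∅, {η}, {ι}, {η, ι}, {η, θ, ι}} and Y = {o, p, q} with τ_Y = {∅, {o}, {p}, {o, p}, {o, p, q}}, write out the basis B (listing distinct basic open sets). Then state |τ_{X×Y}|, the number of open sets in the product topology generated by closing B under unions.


Basis B = {∅ × ∅, {η} × {o}, {η} × {p}, {ι} × {o}, {ι} × {p}, {η} × {o, p}, {η, ι} × {o}, {η, ι} × {p}, {ι} × {o, p}, {η} × {o, p, q}, {η, θ, ι} × {o}, {η, θ, ι} × {p}, {ι} × {o, p, q}, {η, ι} × {o, p}, {η, ι} × {o, p, q}, {η, θ, ι} × {o, p}, {η, θ, ι} × {o, p, q}}; |τ_{X×Y}| = 48.

Enumerate products U × V with U ∈ τ_X, V ∈ τ_Y (deduplicated):
  ∅ × ∅ = {} (∅)
  {η} × {o} = {(η,o)}
  {η} × {p} = {(η,p)}
  {ι} × {o} = {(ι,o)}
  {ι} × {p} = {(ι,p)}
  {η} × {o, p} = {(η,o), (η,p)}
  {η, ι} × {o} = {(η,o), (ι,o)}
  {η, ι} × {p} = {(η,p), (ι,p)}
  {ι} × {o, p} = {(ι,o), (ι,p)}
  {η} × {o, p, q} = {(η,o), (η,p), (η,q)}
  {η, θ, ι} × {o} = {(η,o), (θ,o), (ι,o)}
  {η, θ, ι} × {p} = {(η,p), (θ,p), (ι,p)}
  {ι} × {o, p, q} = {(ι,o), (ι,p), (ι,q)}
  {η, ι} × {o, p} = {(η,o), (η,p), (ι,o), (ι,p)}
  {η, ι} × {o, p, q} = {(η,o), (η,p), (η,q), (ι,o), (ι,p), (ι,q)}
  {η, θ, ι} × {o, p} = {(η,o), (η,p), (θ,o), (θ,p), (ι,o), (ι,p)}
  {η, θ, ι} × {o, p, q} = {(η,o), (η,p), (η,q), (θ,o), (θ,p), (θ,q), (ι,o), (ι,p), (ι,q)}
These 17 distinct sets form the basis B.
Close under arbitrary unions to get τ_{X×Y}; counting gives |τ_{X×Y}| = 48.


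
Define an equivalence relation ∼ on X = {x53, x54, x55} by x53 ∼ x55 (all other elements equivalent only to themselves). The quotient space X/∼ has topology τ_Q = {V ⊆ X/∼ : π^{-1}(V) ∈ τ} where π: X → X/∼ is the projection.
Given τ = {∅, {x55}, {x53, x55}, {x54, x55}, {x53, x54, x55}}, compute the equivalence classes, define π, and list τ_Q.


X/∼ = {[x53=x55], [x54]}; |τ_Q| = 3.

Equivalence classes: [x53=x55], [x54].
Quotient map π: X → X/∼ sends x53 ↦ [x53=x55], x54 ↦ [x54], x55 ↦ [x53=x55].
For each subset V ⊆ X/∼, compute π^{-1}(V) ⊆ X and check whether π^{-1}(V) ∈ τ. V is open in τ_Q iff π^{-1}(V) ∈ τ.
  V = {}: π^{-1}(V) = ∅ ∈ τ ✓.
  V = {[x53=x55]}: π^{-1}(V) = {x53, x55} ∈ τ ✓.
  V = {[x54]}: π^{-1}(V) = {x54} ∉ τ ✗.
  V = {[x53=x55], [x54]}: π^{-1}(V) = {x53, x54, x55} ∈ τ ✓.
Open sets in the quotient: τ_Q = {{}, {[x53=x55]}, {[x53=x55], [x54]}} (3 elements).


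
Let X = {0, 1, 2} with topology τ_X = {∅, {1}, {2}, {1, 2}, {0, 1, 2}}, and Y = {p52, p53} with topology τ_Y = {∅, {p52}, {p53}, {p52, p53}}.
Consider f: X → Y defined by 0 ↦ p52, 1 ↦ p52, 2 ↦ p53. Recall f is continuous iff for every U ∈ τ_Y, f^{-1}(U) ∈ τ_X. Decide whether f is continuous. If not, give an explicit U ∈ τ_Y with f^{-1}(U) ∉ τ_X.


f is NOT continuous.

Compute f^{-1}(U) for each U ∈ τ_Y:
  U = ∅: f^{-1}(U) = ∅ ∈ τ_X ✓.
  U = {p52}: f^{-1}(U) = {0, 1} ∉ τ_X ✗.
  U = {p53}: f^{-1}(U) = {2} ∈ τ_X ✓.
  U = {p52, p53}: f^{-1}(U) = {0, 1, 2} ∈ τ_X ✓.
Found U = {p52} with f^{-1}(U) = {0, 1} not in τ_X. Therefore f is NOT continuous.


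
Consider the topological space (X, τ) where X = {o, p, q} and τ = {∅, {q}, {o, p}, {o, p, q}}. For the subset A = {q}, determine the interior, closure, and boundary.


int(A) = {q}, cl(A) = {q}, ∂A = ∅.

Closed sets in (X, τ) are complements of opens:
  closed(X, τ) = {∅, {q}, {o, p}, {o, p, q}}.
int(A) = ⋃ {U ∈ τ : U ⊆ A}. Opens contained in A: ∅, {q}.
Taking the union of these: int(A) = {q}.
cl(A) = ⋂ {C closed : A ⊆ C}. Closed sets containing A: {q}, {o, p, q}.
Intersecting these: cl(A) = {q}.
∂A = cl(A) ∖ int(A) = {q} ∖ {q} = ∅.


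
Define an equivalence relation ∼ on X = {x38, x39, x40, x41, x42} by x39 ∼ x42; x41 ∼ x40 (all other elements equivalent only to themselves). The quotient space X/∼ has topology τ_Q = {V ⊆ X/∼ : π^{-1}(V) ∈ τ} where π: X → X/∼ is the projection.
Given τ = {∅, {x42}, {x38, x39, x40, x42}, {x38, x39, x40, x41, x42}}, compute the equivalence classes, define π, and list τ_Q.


X/∼ = {[x38], [x39=x42], [x40=x41]}; |τ_Q| = 2.

Equivalence classes: [x38], [x39=x42], [x40=x41].
Quotient map π: X → X/∼ sends x38 ↦ [x38], x39 ↦ [x39=x42], x40 ↦ [x40=x41], x41 ↦ [x40=x41], x42 ↦ [x39=x42].
For each subset V ⊆ X/∼, compute π^{-1}(V) ⊆ X and check whether π^{-1}(V) ∈ τ. V is open in τ_Q iff π^{-1}(V) ∈ τ.
  V = {}: π^{-1}(V) = ∅ ∈ τ ✓.
  V = {[x38]}: π^{-1}(V) = {x38} ∉ τ ✗.
  V = {[x39=x42]}: π^{-1}(V) = {x39, x42} ∉ τ ✗.
  V = {[x38], [x39=x42]}: π^{-1}(V) = {x38, x39, x42} ∉ τ ✗.
  V = {[x40=x41]}: π^{-1}(V) = {x40, x41} ∉ τ ✗.
  V = {[x38], [x40=x41]}: π^{-1}(V) = {x38, x40, x41} ∉ τ ✗.
  V = {[x39=x42], [x40=x41]}: π^{-1}(V) = {x39, x40, x41, x42} ∉ τ ✗.
  V = {[x38], [x39=x42], [x40=x41]}: π^{-1}(V) = {x38, x39, x40, x41, x42} ∈ τ ✓.
Open sets in the quotient: τ_Q = {{}, {[x38], [x39=x42], [x40=x41]}} (2 elements).


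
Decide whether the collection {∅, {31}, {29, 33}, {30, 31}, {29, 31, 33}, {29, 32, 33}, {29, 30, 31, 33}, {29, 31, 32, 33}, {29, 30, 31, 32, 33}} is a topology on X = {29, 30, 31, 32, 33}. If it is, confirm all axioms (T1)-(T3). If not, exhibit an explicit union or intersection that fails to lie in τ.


τ IS a topology on X.

Axiom (T1): ∅ ∈ τ? Yes; X ∈ τ? Yes.
Axiom (T2/T3): check pairwise unions and intersections of members of τ.
All pairwise intersections and unions checked — each lies in τ. Therefore τ satisfies (T1), (T2), (T3): it IS a topology on X.


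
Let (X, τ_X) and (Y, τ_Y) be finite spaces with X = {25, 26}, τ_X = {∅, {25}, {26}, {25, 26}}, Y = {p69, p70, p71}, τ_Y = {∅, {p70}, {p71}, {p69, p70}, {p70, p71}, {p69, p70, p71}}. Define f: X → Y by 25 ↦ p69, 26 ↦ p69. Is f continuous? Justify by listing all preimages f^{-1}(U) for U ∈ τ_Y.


f IS continuous.

Compute f^{-1}(U) for each U ∈ τ_Y:
  U = ∅: f^{-1}(U) = ∅ ∈ τ_X ✓.
  U = {p70}: f^{-1}(U) = ∅ ∈ τ_X ✓.
  U = {p71}: f^{-1}(U) = ∅ ∈ τ_X ✓.
  U = {p69, p70}: f^{-1}(U) = {25, 26} ∈ τ_X ✓.
  U = {p70, p71}: f^{-1}(U) = ∅ ∈ τ_X ✓.
  U = {p69, p70, p71}: f^{-1}(U) = {25, 26} ∈ τ_X ✓.
Every preimage lies in τ_X, so f IS continuous.


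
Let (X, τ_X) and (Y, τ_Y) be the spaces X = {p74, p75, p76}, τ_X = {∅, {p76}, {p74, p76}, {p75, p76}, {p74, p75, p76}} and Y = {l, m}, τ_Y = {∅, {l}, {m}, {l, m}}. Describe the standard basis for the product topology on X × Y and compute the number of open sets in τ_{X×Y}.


Basis B = {∅ × ∅, {p76} × {l}, {p76} × {m}, {p74, p76} × {l}, {p74, p76} × {m}, {p75, p76} × {l}, {p75, p76} × {m}, {p76} × {l, m}, {p74, p75, p76} × {l}, {p74, p75, p76} × {m}, {p74, p76} × {l, m}, {p75, p76} × {l, m}, {p74, p75, p76} × {l, m}}; |τ_{X×Y}| = 25.

Enumerate products U × V with U ∈ τ_X, V ∈ τ_Y (deduplicated):
  ∅ × ∅ = {} (∅)
  {p76} × {l} = {(p76,l)}
  {p76} × {m} = {(p76,m)}
  {p74, p76} × {l} = {(p74,l), (p76,l)}
  {p74, p76} × {m} = {(p74,m), (p76,m)}
  {p75, p76} × {l} = {(p75,l), (p76,l)}
  {p75, p76} × {m} = {(p75,m), (p76,m)}
  {p76} × {l, m} = {(p76,l), (p76,m)}
  {p74, p75, p76} × {l} = {(p74,l), (p75,l), (p76,l)}
  {p74, p75, p76} × {m} = {(p74,m), (p75,m), (p76,m)}
  {p74, p76} × {l, m} = {(p74,l), (p74,m), (p76,l), (p76,m)}
  {p75, p76} × {l, m} = {(p75,l), (p75,m), (p76,l), (p76,m)}
  {p74, p75, p76} × {l, m} = {(p74,l), (p74,m), (p75,l), (p75,m), (p76,l), (p76,m)}
These 13 distinct sets form the basis B.
Close under arbitrary unions to get τ_{X×Y}; counting gives |τ_{X×Y}| = 25.
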